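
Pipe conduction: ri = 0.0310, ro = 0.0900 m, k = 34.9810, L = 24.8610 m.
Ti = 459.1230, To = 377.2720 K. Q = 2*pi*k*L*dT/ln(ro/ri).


dT = 81.8510 K
ln(ro/ri) = 1.0658
Q = 2*pi*34.9810*24.8610*81.8510 / 1.0658 = 419633.1623 W

419633.1623 W


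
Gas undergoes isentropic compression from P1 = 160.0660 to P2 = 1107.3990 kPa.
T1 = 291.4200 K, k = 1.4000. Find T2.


(k-1)/k = 0.2857
(P2/P1)^exp = 1.7378
T2 = 291.4200 * 1.7378 = 506.4316 K

506.4316 K


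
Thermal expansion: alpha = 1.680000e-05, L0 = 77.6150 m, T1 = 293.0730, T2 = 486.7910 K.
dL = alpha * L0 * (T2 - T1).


dT = 193.7180 K
dL = 1.680000e-05 * 77.6150 * 193.7180 = 0.252595 m
L_final = 77.867595 m

dL = 0.252595 m


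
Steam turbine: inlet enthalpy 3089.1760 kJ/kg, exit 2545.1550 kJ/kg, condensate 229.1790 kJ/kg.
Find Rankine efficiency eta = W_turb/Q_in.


W = 544.0210 kJ/kg
Q_in = 2859.9970 kJ/kg
eta = 0.1902 = 19.0217%

eta = 19.0217%


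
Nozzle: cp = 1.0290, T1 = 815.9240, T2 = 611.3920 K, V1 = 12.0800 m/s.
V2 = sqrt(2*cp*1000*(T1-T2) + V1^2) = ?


dT = 204.5320 K
2*cp*1000*dT = 420926.8560
V1^2 = 145.9264
V2 = sqrt(421072.7824) = 648.9012 m/s

648.9012 m/s


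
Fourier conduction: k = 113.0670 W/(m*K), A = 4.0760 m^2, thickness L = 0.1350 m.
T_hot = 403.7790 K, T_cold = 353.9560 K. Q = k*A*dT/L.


dT = 49.8230 K
Q = 113.0670 * 4.0760 * 49.8230 / 0.1350 = 170085.0532 W

170085.0532 W


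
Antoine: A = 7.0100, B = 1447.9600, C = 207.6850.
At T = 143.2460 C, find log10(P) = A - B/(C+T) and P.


C+T = 350.9310
B/(C+T) = 4.1261
log10(P) = 7.0100 - 4.1261 = 2.8839
P = 10^2.8839 = 765.5027 mmHg

765.5027 mmHg


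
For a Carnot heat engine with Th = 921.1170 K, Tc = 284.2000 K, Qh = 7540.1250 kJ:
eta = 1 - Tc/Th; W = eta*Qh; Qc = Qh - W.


eta = 1 - 284.2000/921.1170 = 0.6915
W = 0.6915 * 7540.1250 = 5213.7066 kJ
Qc = 7540.1250 - 5213.7066 = 2326.4184 kJ

eta = 69.1462%, W = 5213.7066 kJ, Qc = 2326.4184 kJ


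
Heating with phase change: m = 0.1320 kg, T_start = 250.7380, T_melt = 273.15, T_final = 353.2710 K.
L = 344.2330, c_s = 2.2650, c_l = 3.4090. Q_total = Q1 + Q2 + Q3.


Q1 (sensible, solid) = 0.1320 * 2.2650 * 22.4120 = 6.7007 kJ
Q2 (latent) = 0.1320 * 344.2330 = 45.4388 kJ
Q3 (sensible, liquid) = 0.1320 * 3.4090 * 80.1210 = 36.0535 kJ
Q_total = 88.1930 kJ

88.1930 kJ


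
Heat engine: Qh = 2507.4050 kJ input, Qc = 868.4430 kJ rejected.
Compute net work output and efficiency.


W = 2507.4050 - 868.4430 = 1638.9620 kJ
eta = 1638.9620 / 2507.4050 = 0.6536 = 65.3649%

W = 1638.9620 kJ, eta = 65.3649%


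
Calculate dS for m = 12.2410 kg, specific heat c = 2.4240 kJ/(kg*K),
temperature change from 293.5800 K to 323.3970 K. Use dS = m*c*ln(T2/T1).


T2/T1 = 1.1016
ln(T2/T1) = 0.0967
dS = 12.2410 * 2.4240 * 0.0967 = 2.8702 kJ/K

2.8702 kJ/K


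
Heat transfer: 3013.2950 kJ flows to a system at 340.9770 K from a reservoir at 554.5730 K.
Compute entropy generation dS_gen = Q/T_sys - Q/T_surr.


dS_sys = 3013.2950/340.9770 = 8.8372 kJ/K
dS_surr = -3013.2950/554.5730 = -5.4335 kJ/K
dS_gen = 8.8372 - 5.4335 = 3.4037 kJ/K (irreversible)

dS_gen = 3.4037 kJ/K, irreversible


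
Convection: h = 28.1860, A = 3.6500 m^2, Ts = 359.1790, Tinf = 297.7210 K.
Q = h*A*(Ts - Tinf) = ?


dT = 61.4580 K
Q = 28.1860 * 3.6500 * 61.4580 = 6322.7314 W

6322.7314 W


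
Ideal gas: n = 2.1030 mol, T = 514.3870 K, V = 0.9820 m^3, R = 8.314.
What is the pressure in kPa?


P = nRT/V = 2.1030 * 8.314 * 514.3870 / 0.9820
= 8993.7182 / 0.9820 = 9158.5725 Pa = 9.1586 kPa

9.1586 kPa


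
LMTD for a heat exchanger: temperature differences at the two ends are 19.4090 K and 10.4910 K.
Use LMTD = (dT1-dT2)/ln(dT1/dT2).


dT1/dT2 = 1.8501
ln(dT1/dT2) = 0.6152
LMTD = 8.9180 / 0.6152 = 14.4956 K

14.4956 K


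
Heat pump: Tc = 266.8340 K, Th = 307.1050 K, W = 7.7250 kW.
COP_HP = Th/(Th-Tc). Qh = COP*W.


COP = 307.1050 / 40.2710 = 7.6260
Qh = 7.6260 * 7.7250 = 58.9105 kW

COP = 7.6260, Qh = 58.9105 kW


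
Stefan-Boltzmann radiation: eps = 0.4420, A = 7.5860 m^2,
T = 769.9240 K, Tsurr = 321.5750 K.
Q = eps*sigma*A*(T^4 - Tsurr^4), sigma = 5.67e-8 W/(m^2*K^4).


T^4 = 3.5139e+11
Tsurr^4 = 1.0694e+10
Q = 0.4420 * 5.67e-8 * 7.5860 * 3.4070e+11 = 64772.0504 W

64772.0504 W


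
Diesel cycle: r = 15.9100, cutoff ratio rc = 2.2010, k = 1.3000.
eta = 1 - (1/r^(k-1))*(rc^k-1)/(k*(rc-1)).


r^(k-1) = 2.2935
rc^k = 2.7887
eta = 0.5005 = 50.0476%

50.0476%


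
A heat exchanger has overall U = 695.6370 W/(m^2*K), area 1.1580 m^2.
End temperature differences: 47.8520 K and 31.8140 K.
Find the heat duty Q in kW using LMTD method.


LMTD = 39.2889 K
Q = 695.6370 * 1.1580 * 39.2889 = 31649.1141 W = 31.6491 kW

31.6491 kW


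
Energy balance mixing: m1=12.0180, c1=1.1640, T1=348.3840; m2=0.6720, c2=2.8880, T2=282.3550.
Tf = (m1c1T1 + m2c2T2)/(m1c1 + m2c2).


num = 5421.5036
den = 15.9297
Tf = 340.3396 K

340.3396 K


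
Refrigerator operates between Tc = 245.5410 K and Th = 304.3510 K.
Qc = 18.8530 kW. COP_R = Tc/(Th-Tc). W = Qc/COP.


COP = 245.5410 / 58.8100 = 4.1752
W = 18.8530 / 4.1752 = 4.5155 kW

COP = 4.1752, W = 4.5155 kW


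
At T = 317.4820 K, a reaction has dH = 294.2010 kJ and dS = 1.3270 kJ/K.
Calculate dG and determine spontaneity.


T*dS = 317.4820 * 1.3270 = 421.2986 kJ
dG = 294.2010 - 421.2986 = -127.0976 kJ (spontaneous)

dG = -127.0976 kJ, spontaneous


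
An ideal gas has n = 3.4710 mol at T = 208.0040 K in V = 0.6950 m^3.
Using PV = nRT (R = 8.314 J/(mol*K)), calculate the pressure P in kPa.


P = nRT/V = 3.4710 * 8.314 * 208.0040 / 0.6950
= 6002.5574 / 0.6950 = 8636.7732 Pa = 8.6368 kPa

8.6368 kPa


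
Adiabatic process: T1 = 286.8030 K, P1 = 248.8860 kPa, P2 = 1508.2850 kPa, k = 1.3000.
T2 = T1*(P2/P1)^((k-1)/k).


(k-1)/k = 0.2308
(P2/P1)^exp = 1.5156
T2 = 286.8030 * 1.5156 = 434.6670 K

434.6670 K


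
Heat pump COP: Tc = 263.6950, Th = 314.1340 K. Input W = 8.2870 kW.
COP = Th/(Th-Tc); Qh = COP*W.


COP = 314.1340 / 50.4390 = 6.2280
Qh = 6.2280 * 8.2870 = 51.6114 kW

COP = 6.2280, Qh = 51.6114 kW


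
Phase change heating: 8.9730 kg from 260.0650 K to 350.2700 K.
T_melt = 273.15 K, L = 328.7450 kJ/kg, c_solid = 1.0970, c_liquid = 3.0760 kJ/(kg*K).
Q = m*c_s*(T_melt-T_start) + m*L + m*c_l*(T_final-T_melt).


Q1 (sensible, solid) = 8.9730 * 1.0970 * 13.0850 = 128.8006 kJ
Q2 (latent) = 8.9730 * 328.7450 = 2949.8289 kJ
Q3 (sensible, liquid) = 8.9730 * 3.0760 * 77.1200 = 2128.5851 kJ
Q_total = 5207.2146 kJ

5207.2146 kJ


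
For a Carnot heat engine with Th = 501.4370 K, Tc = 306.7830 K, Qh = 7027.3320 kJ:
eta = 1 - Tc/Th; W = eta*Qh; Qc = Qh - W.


eta = 1 - 306.7830/501.4370 = 0.3882
W = 0.3882 * 7027.3320 = 2727.9564 kJ
Qc = 7027.3320 - 2727.9564 = 4299.3756 kJ

eta = 38.8192%, W = 2727.9564 kJ, Qc = 4299.3756 kJ


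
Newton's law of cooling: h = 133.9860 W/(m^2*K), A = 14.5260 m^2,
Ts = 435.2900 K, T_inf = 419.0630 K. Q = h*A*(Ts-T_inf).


dT = 16.2270 K
Q = 133.9860 * 14.5260 * 16.2270 = 31582.2959 W

31582.2959 W


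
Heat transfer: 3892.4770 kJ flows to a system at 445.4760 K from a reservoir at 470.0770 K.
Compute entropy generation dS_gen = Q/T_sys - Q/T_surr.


dS_sys = 3892.4770/445.4760 = 8.7378 kJ/K
dS_surr = -3892.4770/470.0770 = -8.2805 kJ/K
dS_gen = 8.7378 - 8.2805 = 0.4573 kJ/K (irreversible)

dS_gen = 0.4573 kJ/K, irreversible


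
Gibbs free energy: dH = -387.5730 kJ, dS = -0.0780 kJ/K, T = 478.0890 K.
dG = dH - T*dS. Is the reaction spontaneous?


T*dS = 478.0890 * -0.0780 = -37.2909 kJ
dG = -387.5730 + 37.2909 = -350.2821 kJ (spontaneous)

dG = -350.2821 kJ, spontaneous


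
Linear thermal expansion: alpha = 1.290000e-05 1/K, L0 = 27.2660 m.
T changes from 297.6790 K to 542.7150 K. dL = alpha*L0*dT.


dT = 245.0360 K
dL = 1.290000e-05 * 27.2660 * 245.0360 = 0.086187 m
L_final = 27.352187 m

dL = 0.086187 m


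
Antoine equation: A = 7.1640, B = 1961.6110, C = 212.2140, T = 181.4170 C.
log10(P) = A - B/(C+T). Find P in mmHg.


C+T = 393.6310
B/(C+T) = 4.9834
log10(P) = 7.1640 - 4.9834 = 2.1806
P = 10^2.1806 = 151.5740 mmHg

151.5740 mmHg


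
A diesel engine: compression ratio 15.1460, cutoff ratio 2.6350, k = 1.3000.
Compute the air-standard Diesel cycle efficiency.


r^(k-1) = 2.2599
rc^k = 3.5238
eta = 0.4746 = 47.4577%

47.4577%


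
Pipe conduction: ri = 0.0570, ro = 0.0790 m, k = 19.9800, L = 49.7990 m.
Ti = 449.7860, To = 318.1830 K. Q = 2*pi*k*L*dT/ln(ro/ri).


dT = 131.6030 K
ln(ro/ri) = 0.3264
Q = 2*pi*19.9800*49.7990*131.6030 / 0.3264 = 2520670.9595 W

2520670.9595 W


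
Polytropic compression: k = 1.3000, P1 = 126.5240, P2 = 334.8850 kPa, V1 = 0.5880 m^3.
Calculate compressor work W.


(k-1)/k = 0.2308
(P2/P1)^exp = 1.2518
W = 4.3333 * 126.5240 * 0.5880 * (1.2518 - 1) = 81.1914 kJ

81.1914 kJ


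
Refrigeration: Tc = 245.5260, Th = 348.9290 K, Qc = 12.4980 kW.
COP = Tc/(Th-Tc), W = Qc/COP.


COP = 245.5260 / 103.4030 = 2.3745
W = 12.4980 / 2.3745 = 5.2635 kW

COP = 2.3745, W = 5.2635 kW


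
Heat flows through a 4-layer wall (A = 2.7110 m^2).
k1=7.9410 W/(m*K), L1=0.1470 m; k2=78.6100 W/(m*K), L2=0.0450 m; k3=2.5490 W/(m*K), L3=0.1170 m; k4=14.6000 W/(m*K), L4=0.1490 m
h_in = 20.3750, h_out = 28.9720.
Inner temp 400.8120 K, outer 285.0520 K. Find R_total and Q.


R_conv_in = 1/(20.3750*2.7110) = 0.0181
R_1 = 0.1470/(7.9410*2.7110) = 0.0068
R_2 = 0.0450/(78.6100*2.7110) = 0.0002
R_3 = 0.1170/(2.5490*2.7110) = 0.0169
R_4 = 0.1490/(14.6000*2.7110) = 0.0038
R_conv_out = 1/(28.9720*2.7110) = 0.0127
R_total = 0.0586 K/W
Q = 115.7600 / 0.0586 = 1976.4089 W

R_total = 0.0586 K/W, Q = 1976.4089 W


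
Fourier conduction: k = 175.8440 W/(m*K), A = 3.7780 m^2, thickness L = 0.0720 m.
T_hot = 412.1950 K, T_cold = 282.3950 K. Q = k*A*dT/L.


dT = 129.8000 K
Q = 175.8440 * 3.7780 * 129.8000 / 0.0720 = 1197654.9227 W

1197654.9227 W


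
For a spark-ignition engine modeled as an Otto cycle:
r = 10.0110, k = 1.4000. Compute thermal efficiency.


r^(k-1) = 2.5130
eta = 1 - 1/2.5130 = 0.6021 = 60.2068%

60.2068%


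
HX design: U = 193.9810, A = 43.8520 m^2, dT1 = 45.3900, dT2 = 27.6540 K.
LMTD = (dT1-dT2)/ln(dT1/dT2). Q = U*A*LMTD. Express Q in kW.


LMTD = 35.7926 K
Q = 193.9810 * 43.8520 * 35.7926 = 304468.1266 W = 304.4681 kW

304.4681 kW


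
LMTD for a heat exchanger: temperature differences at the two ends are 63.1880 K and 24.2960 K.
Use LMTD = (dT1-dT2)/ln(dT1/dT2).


dT1/dT2 = 2.6008
ln(dT1/dT2) = 0.9558
LMTD = 38.8920 / 0.9558 = 40.6904 K

40.6904 K


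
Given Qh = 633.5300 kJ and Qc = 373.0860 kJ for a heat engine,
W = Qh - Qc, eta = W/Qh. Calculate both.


W = 633.5300 - 373.0860 = 260.4440 kJ
eta = 260.4440 / 633.5300 = 0.4111 = 41.1100%

W = 260.4440 kJ, eta = 41.1100%


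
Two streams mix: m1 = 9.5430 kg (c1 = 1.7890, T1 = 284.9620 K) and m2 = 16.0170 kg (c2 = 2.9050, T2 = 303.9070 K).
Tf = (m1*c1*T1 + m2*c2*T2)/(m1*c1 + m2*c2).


num = 19005.5987
den = 63.6018
Tf = 298.8217 K

298.8217 K


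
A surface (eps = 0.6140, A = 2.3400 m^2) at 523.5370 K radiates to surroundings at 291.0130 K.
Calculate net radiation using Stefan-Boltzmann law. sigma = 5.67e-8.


T^4 = 7.5126e+10
Tsurr^4 = 7.1722e+09
Q = 0.6140 * 5.67e-8 * 2.3400 * 6.7954e+10 = 5535.8015 W

5535.8015 W


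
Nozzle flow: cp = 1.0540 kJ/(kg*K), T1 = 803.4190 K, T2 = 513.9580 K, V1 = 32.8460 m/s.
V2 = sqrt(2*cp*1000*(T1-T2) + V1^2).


dT = 289.4610 K
2*cp*1000*dT = 610183.7880
V1^2 = 1078.8597
V2 = sqrt(611262.6477) = 781.8329 m/s

781.8329 m/s


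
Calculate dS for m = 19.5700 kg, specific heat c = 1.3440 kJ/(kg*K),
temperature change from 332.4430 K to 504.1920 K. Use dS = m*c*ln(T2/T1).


T2/T1 = 1.5166
ln(T2/T1) = 0.4165
dS = 19.5700 * 1.3440 * 0.4165 = 10.9545 kJ/K

10.9545 kJ/K


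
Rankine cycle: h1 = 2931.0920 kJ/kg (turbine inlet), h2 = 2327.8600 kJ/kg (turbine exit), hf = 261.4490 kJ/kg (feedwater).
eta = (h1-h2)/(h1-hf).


W = 603.2320 kJ/kg
Q_in = 2669.6430 kJ/kg
eta = 0.2260 = 22.5960%

eta = 22.5960%


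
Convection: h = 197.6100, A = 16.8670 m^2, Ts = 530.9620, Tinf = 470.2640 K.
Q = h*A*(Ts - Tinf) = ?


dT = 60.6980 K
Q = 197.6100 * 16.8670 * 60.6980 = 202311.7675 W

202311.7675 W


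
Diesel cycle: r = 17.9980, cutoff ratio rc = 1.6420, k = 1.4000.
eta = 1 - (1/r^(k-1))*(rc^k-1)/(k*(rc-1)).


r^(k-1) = 3.1775
rc^k = 2.0023
eta = 0.6491 = 64.9061%

64.9061%


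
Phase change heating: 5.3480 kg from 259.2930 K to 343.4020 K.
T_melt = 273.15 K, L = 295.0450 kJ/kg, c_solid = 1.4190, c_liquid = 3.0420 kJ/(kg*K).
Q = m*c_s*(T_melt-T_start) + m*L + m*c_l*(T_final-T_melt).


Q1 (sensible, solid) = 5.3480 * 1.4190 * 13.8570 = 105.1582 kJ
Q2 (latent) = 5.3480 * 295.0450 = 1577.9007 kJ
Q3 (sensible, liquid) = 5.3480 * 3.0420 * 70.2520 = 1142.9028 kJ
Q_total = 2825.9616 kJ

2825.9616 kJ


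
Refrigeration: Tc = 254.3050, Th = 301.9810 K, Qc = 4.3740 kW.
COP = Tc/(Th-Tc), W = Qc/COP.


COP = 254.3050 / 47.6760 = 5.3340
W = 4.3740 / 5.3340 = 0.8200 kW

COP = 5.3340, W = 0.8200 kW


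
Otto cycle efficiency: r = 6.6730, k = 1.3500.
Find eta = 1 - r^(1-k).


r^(k-1) = 1.9432
eta = 1 - 1/1.9432 = 0.4854 = 48.5379%

48.5379%


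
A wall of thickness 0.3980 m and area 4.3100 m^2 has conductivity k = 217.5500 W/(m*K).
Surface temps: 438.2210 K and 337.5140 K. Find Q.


dT = 100.7070 K
Q = 217.5500 * 4.3100 * 100.7070 / 0.3980 = 237253.6729 W

237253.6729 W


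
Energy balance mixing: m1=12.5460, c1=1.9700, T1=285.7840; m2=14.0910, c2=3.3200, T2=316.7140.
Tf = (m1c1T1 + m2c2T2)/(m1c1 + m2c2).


num = 21879.8811
den = 71.4977
Tf = 306.0220 K

306.0220 K


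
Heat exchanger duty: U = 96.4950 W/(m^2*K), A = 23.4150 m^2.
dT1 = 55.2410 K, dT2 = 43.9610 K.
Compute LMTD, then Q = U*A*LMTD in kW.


LMTD = 49.3865 K
Q = 96.4950 * 23.4150 * 49.3865 = 111585.3337 W = 111.5853 kW

111.5853 kW


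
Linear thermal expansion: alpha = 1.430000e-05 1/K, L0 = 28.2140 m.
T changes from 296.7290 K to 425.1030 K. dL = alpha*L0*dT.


dT = 128.3740 K
dL = 1.430000e-05 * 28.2140 * 128.3740 = 0.051794 m
L_final = 28.265794 m

dL = 0.051794 m


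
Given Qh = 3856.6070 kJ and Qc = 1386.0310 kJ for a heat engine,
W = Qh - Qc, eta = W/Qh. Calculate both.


W = 3856.6070 - 1386.0310 = 2470.5760 kJ
eta = 2470.5760 / 3856.6070 = 0.6406 = 64.0609%

W = 2470.5760 kJ, eta = 64.0609%


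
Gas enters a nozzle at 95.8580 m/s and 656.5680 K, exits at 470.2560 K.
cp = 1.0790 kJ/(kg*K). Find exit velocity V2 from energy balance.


dT = 186.3120 K
2*cp*1000*dT = 402061.2960
V1^2 = 9188.7562
V2 = sqrt(411250.0522) = 641.2878 m/s

641.2878 m/s


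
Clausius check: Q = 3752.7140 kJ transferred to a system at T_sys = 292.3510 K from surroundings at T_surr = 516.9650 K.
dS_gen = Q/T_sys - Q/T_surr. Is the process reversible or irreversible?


dS_sys = 3752.7140/292.3510 = 12.8363 kJ/K
dS_surr = -3752.7140/516.9650 = -7.2591 kJ/K
dS_gen = 12.8363 - 7.2591 = 5.5772 kJ/K (irreversible)

dS_gen = 5.5772 kJ/K, irreversible


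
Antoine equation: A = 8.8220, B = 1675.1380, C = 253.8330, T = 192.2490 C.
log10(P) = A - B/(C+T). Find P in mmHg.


C+T = 446.0820
B/(C+T) = 3.7552
log10(P) = 8.8220 - 3.7552 = 5.0668
P = 10^5.0668 = 116620.6947 mmHg

116620.6947 mmHg


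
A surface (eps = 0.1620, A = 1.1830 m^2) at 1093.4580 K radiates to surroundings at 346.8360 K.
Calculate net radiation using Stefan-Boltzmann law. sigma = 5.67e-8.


T^4 = 1.4296e+12
Tsurr^4 = 1.4471e+10
Q = 0.1620 * 5.67e-8 * 1.1830 * 1.4151e+12 = 15377.0381 W

15377.0381 W


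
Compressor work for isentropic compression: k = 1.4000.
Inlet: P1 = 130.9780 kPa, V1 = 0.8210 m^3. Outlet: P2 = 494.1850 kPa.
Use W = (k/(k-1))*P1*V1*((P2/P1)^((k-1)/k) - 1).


(k-1)/k = 0.2857
(P2/P1)^exp = 1.4614
W = 3.5000 * 130.9780 * 0.8210 * (1.4614 - 1) = 173.6547 kJ

173.6547 kJ


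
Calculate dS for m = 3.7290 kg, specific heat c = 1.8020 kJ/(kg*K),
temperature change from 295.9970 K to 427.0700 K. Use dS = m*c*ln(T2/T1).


T2/T1 = 1.4428
ln(T2/T1) = 0.3666
dS = 3.7290 * 1.8020 * 0.3666 = 2.4634 kJ/K

2.4634 kJ/K


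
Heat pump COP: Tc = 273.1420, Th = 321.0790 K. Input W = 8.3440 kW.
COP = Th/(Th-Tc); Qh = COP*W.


COP = 321.0790 / 47.9370 = 6.6979
Qh = 6.6979 * 8.3440 = 55.8876 kW

COP = 6.6979, Qh = 55.8876 kW


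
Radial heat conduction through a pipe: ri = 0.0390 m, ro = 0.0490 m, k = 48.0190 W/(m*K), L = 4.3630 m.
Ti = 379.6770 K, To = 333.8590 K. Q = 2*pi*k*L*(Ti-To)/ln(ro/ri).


dT = 45.8180 K
ln(ro/ri) = 0.2283
Q = 2*pi*48.0190*4.3630*45.8180 / 0.2283 = 264233.0104 W

264233.0104 W


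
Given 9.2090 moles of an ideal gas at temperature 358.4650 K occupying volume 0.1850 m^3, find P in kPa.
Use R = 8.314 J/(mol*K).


P = nRT/V = 9.2090 * 8.314 * 358.4650 / 0.1850
= 27445.3802 / 0.1850 = 148353.4065 Pa = 148.3534 kPa

148.3534 kPa


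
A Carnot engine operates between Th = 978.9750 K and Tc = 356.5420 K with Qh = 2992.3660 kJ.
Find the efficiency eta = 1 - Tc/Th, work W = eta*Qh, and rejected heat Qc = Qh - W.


eta = 1 - 356.5420/978.9750 = 0.6358
W = 0.6358 * 2992.3660 = 1902.5484 kJ
Qc = 2992.3660 - 1902.5484 = 1089.8176 kJ

eta = 63.5801%, W = 1902.5484 kJ, Qc = 1089.8176 kJ


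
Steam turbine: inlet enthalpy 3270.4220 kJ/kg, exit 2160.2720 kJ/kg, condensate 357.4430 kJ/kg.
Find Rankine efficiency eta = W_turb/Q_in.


W = 1110.1500 kJ/kg
Q_in = 2912.9790 kJ/kg
eta = 0.3811 = 38.1105%

eta = 38.1105%


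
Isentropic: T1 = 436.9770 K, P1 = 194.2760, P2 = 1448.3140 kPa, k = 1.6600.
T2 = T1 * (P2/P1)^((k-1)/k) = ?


(k-1)/k = 0.3976
(P2/P1)^exp = 2.2227
T2 = 436.9770 * 2.2227 = 971.2560 K

971.2560 K


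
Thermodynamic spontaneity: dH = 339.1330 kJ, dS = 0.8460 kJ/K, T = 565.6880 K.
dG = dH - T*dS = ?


T*dS = 565.6880 * 0.8460 = 478.5720 kJ
dG = 339.1330 - 478.5720 = -139.4390 kJ (spontaneous)

dG = -139.4390 kJ, spontaneous


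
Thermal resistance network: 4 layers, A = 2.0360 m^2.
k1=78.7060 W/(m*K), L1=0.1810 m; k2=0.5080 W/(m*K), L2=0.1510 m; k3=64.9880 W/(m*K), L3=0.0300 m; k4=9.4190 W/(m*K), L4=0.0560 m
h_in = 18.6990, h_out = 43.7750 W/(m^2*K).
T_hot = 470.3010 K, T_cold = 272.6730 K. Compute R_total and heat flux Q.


R_conv_in = 1/(18.6990*2.0360) = 0.0263
R_1 = 0.1810/(78.7060*2.0360) = 0.0011
R_2 = 0.1510/(0.5080*2.0360) = 0.1460
R_3 = 0.0300/(64.9880*2.0360) = 0.0002
R_4 = 0.0560/(9.4190*2.0360) = 0.0029
R_conv_out = 1/(43.7750*2.0360) = 0.0112
R_total = 0.1878 K/W
Q = 197.6280 / 0.1878 = 1052.5720 W

R_total = 0.1878 K/W, Q = 1052.5720 W


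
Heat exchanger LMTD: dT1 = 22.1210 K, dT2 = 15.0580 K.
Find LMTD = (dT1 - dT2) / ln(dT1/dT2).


dT1/dT2 = 1.4691
ln(dT1/dT2) = 0.3846
LMTD = 7.0630 / 0.3846 = 18.3637 K

18.3637 K


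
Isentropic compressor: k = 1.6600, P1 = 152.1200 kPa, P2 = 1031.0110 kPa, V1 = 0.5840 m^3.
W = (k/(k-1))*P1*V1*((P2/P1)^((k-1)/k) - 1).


(k-1)/k = 0.3976
(P2/P1)^exp = 2.1401
W = 2.5152 * 152.1200 * 0.5840 * (2.1401 - 1) = 254.7389 kJ

254.7389 kJ


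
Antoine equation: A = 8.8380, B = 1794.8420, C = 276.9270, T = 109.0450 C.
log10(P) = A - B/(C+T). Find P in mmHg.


C+T = 385.9720
B/(C+T) = 4.6502
log10(P) = 8.8380 - 4.6502 = 4.1878
P = 10^4.1878 = 15410.3655 mmHg

15410.3655 mmHg


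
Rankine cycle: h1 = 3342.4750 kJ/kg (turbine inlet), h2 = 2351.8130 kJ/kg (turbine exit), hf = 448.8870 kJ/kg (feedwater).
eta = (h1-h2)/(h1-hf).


W = 990.6620 kJ/kg
Q_in = 2893.5880 kJ/kg
eta = 0.3424 = 34.2365%

eta = 34.2365%


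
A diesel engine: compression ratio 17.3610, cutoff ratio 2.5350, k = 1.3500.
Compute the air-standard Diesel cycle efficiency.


r^(k-1) = 2.7155
rc^k = 3.5105
eta = 0.5539 = 55.3863%

55.3863%


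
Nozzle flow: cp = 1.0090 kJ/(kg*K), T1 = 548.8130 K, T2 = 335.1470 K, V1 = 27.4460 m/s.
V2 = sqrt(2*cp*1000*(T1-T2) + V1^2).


dT = 213.6660 K
2*cp*1000*dT = 431177.9880
V1^2 = 753.2829
V2 = sqrt(431931.2709) = 657.2148 m/s

657.2148 m/s


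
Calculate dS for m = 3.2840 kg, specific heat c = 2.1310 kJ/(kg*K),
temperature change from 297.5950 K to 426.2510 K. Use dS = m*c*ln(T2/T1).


T2/T1 = 1.4323
ln(T2/T1) = 0.3593
dS = 3.2840 * 2.1310 * 0.3593 = 2.5144 kJ/K

2.5144 kJ/K


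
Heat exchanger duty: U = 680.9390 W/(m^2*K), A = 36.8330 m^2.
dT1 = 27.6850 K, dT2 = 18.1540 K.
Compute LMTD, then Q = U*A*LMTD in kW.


LMTD = 22.5853 K
Q = 680.9390 * 36.8330 * 22.5853 = 566462.9335 W = 566.4629 kW

566.4629 kW


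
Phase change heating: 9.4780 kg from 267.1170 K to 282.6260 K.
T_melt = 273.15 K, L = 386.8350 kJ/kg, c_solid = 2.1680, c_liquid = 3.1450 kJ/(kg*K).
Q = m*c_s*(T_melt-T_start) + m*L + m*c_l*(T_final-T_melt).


Q1 (sensible, solid) = 9.4780 * 2.1680 * 6.0330 = 123.9679 kJ
Q2 (latent) = 9.4780 * 386.8350 = 3666.4221 kJ
Q3 (sensible, liquid) = 9.4780 * 3.1450 * 9.4760 = 282.4635 kJ
Q_total = 4072.8536 kJ

4072.8536 kJ


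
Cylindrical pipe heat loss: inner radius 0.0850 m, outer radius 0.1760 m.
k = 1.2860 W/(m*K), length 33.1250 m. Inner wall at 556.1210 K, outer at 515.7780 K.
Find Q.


dT = 40.3430 K
ln(ro/ri) = 0.7278
Q = 2*pi*1.2860*33.1250*40.3430 / 0.7278 = 14835.8805 W

14835.8805 W


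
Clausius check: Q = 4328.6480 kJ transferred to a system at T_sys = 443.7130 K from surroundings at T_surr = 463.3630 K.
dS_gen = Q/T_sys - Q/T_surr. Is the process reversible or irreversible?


dS_sys = 4328.6480/443.7130 = 9.7555 kJ/K
dS_surr = -4328.6480/463.3630 = -9.3418 kJ/K
dS_gen = 9.7555 - 9.3418 = 0.4137 kJ/K (irreversible)

dS_gen = 0.4137 kJ/K, irreversible


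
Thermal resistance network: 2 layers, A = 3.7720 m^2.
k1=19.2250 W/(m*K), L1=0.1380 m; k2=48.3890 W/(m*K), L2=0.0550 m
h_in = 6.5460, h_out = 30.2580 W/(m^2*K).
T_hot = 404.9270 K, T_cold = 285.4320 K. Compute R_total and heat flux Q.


R_conv_in = 1/(6.5460*3.7720) = 0.0405
R_1 = 0.1380/(19.2250*3.7720) = 0.0019
R_2 = 0.0550/(48.3890*3.7720) = 0.0003
R_conv_out = 1/(30.2580*3.7720) = 0.0088
R_total = 0.0515 K/W
Q = 119.4950 / 0.0515 = 2321.8339 W

R_total = 0.0515 K/W, Q = 2321.8339 W


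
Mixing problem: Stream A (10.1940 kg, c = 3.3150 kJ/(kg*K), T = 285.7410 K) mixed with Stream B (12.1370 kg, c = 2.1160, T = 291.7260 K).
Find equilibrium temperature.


num = 17148.1527
den = 59.4750
Tf = 288.3254 K

288.3254 K


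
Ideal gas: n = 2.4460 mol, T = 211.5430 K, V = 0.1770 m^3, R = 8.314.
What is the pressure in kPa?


P = nRT/V = 2.4460 * 8.314 * 211.5430 / 0.1770
= 4301.9478 / 0.1770 = 24304.7896 Pa = 24.3048 kPa

24.3048 kPa


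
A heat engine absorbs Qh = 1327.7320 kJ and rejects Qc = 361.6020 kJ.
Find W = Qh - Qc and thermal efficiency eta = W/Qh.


W = 1327.7320 - 361.6020 = 966.1300 kJ
eta = 966.1300 / 1327.7320 = 0.7277 = 72.7654%

W = 966.1300 kJ, eta = 72.7654%


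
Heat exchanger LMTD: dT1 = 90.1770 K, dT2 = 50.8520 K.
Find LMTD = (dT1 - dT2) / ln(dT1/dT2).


dT1/dT2 = 1.7733
ln(dT1/dT2) = 0.5729
LMTD = 39.3250 / 0.5729 = 68.6474 K

68.6474 K


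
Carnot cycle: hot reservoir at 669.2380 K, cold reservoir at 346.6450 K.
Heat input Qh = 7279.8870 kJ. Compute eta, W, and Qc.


eta = 1 - 346.6450/669.2380 = 0.4820
W = 0.4820 * 7279.8870 = 3509.1262 kJ
Qc = 7279.8870 - 3509.1262 = 3770.7608 kJ

eta = 48.2030%, W = 3509.1262 kJ, Qc = 3770.7608 kJ


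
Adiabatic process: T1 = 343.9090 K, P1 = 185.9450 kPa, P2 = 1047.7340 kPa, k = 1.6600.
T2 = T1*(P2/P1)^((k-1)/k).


(k-1)/k = 0.3976
(P2/P1)^exp = 1.9886
T2 = 343.9090 * 1.9886 = 683.8815 K

683.8815 K


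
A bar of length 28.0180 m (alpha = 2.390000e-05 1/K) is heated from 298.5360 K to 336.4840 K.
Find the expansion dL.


dT = 37.9480 K
dL = 2.390000e-05 * 28.0180 * 37.9480 = 0.025411 m
L_final = 28.043411 m

dL = 0.025411 m


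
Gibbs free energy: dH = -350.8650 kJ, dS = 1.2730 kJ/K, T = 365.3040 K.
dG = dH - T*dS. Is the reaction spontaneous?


T*dS = 365.3040 * 1.2730 = 465.0320 kJ
dG = -350.8650 - 465.0320 = -815.8970 kJ (spontaneous)

dG = -815.8970 kJ, spontaneous


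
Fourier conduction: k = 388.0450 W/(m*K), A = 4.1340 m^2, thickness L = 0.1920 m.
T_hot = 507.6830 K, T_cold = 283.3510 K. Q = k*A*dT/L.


dT = 224.3320 K
Q = 388.0450 * 4.1340 * 224.3320 / 0.1920 = 1874314.9262 W

1874314.9262 W


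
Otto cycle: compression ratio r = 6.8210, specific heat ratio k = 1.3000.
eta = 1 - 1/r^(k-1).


r^(k-1) = 1.7789
eta = 1 - 1/1.7789 = 0.4379 = 43.7859%

43.7859%


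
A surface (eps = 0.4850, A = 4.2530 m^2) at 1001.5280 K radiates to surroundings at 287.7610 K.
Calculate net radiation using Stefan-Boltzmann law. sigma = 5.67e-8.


T^4 = 1.0061e+12
Tsurr^4 = 6.8569e+09
Q = 0.4850 * 5.67e-8 * 4.2530 * 9.9927e+11 = 116869.8937 W

116869.8937 W


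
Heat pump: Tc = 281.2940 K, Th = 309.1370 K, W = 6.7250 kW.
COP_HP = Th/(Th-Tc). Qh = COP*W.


COP = 309.1370 / 27.8430 = 11.1029
Qh = 11.1029 * 6.7250 = 74.6668 kW

COP = 11.1029, Qh = 74.6668 kW


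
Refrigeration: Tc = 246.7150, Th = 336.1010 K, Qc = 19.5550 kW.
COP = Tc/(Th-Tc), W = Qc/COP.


COP = 246.7150 / 89.3860 = 2.7601
W = 19.5550 / 2.7601 = 7.0849 kW

COP = 2.7601, W = 7.0849 kW


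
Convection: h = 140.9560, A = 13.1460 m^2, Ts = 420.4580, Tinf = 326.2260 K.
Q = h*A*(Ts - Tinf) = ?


dT = 94.2320 K
Q = 140.9560 * 13.1460 * 94.2320 = 174612.6099 W

174612.6099 W


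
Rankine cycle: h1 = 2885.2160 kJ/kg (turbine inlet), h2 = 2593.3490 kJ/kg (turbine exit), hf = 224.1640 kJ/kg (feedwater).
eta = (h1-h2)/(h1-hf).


W = 291.8670 kJ/kg
Q_in = 2661.0520 kJ/kg
eta = 0.1097 = 10.9681%

eta = 10.9681%


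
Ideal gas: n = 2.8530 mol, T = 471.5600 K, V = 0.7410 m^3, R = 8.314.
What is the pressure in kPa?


P = nRT/V = 2.8530 * 8.314 * 471.5600 / 0.7410
= 11185.3287 / 0.7410 = 15094.9105 Pa = 15.0949 kPa

15.0949 kPa


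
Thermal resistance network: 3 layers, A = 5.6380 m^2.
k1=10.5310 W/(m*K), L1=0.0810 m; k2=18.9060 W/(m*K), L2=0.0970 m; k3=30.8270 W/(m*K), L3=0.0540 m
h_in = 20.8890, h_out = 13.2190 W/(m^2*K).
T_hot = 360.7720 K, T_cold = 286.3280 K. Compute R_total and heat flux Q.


R_conv_in = 1/(20.8890*5.6380) = 0.0085
R_1 = 0.0810/(10.5310*5.6380) = 0.0014
R_2 = 0.0970/(18.9060*5.6380) = 0.0009
R_3 = 0.0540/(30.8270*5.6380) = 0.0003
R_conv_out = 1/(13.2190*5.6380) = 0.0134
R_total = 0.0245 K/W
Q = 74.4440 / 0.0245 = 3039.3292 W

R_total = 0.0245 K/W, Q = 3039.3292 W


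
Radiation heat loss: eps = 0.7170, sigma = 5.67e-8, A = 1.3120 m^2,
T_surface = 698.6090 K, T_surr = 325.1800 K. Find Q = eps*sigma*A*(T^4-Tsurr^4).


T^4 = 2.3820e+11
Tsurr^4 = 1.1181e+10
Q = 0.7170 * 5.67e-8 * 1.3120 * 2.2702e+11 = 12108.5526 W

12108.5526 W


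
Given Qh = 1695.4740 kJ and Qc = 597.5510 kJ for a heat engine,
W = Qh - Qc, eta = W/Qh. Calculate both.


W = 1695.4740 - 597.5510 = 1097.9230 kJ
eta = 1097.9230 / 1695.4740 = 0.6476 = 64.7561%

W = 1097.9230 kJ, eta = 64.7561%


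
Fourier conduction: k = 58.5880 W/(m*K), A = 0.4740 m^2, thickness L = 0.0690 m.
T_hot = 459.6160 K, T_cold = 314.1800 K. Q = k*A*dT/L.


dT = 145.4360 K
Q = 58.5880 * 0.4740 * 145.4360 / 0.0690 = 58534.2213 W

58534.2213 W


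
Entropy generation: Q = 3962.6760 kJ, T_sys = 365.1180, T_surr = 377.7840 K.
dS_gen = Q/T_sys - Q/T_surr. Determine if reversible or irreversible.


dS_sys = 3962.6760/365.1180 = 10.8531 kJ/K
dS_surr = -3962.6760/377.7840 = -10.4893 kJ/K
dS_gen = 10.8531 - 10.4893 = 0.3639 kJ/K (irreversible)

dS_gen = 0.3639 kJ/K, irreversible


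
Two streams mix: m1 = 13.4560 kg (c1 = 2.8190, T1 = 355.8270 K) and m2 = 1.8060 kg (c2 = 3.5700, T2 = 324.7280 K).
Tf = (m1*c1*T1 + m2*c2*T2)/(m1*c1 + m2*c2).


num = 15591.0527
den = 44.3799
Tf = 351.3090 K

351.3090 K


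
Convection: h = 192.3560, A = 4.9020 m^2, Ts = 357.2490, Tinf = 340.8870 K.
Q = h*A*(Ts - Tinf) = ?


dT = 16.3620 K
Q = 192.3560 * 4.9020 * 16.3620 = 15428.2061 W

15428.2061 W


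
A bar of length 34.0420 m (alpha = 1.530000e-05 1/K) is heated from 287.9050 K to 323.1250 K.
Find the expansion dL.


dT = 35.2200 K
dL = 1.530000e-05 * 34.0420 * 35.2200 = 0.018344 m
L_final = 34.060344 m

dL = 0.018344 m


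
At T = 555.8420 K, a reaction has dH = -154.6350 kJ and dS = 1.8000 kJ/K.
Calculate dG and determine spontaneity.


T*dS = 555.8420 * 1.8000 = 1000.5156 kJ
dG = -154.6350 - 1000.5156 = -1155.1506 kJ (spontaneous)

dG = -1155.1506 kJ, spontaneous


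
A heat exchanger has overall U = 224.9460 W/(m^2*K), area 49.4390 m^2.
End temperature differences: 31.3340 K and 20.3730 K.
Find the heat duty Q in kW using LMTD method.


LMTD = 25.4615 K
Q = 224.9460 * 49.4390 * 25.4615 = 283159.9055 W = 283.1599 kW

283.1599 kW


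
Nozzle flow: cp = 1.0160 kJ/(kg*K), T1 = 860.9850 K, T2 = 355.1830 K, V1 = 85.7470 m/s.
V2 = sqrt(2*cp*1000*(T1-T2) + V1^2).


dT = 505.8020 K
2*cp*1000*dT = 1027789.6640
V1^2 = 7352.5480
V2 = sqrt(1035142.2120) = 1017.4194 m/s

1017.4194 m/s


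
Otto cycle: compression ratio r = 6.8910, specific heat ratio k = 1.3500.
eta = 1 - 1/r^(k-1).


r^(k-1) = 1.9652
eta = 1 - 1/1.9652 = 0.4911 = 49.1137%

49.1137%


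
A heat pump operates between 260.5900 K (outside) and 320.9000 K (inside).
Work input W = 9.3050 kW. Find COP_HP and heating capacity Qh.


COP = 320.9000 / 60.3100 = 5.3208
Qh = 5.3208 * 9.3050 = 49.5104 kW

COP = 5.3208, Qh = 49.5104 kW


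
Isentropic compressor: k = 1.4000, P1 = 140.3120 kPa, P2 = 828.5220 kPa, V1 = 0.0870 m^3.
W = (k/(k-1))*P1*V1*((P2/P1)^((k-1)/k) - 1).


(k-1)/k = 0.2857
(P2/P1)^exp = 1.6609
W = 3.5000 * 140.3120 * 0.0870 * (1.6609 - 1) = 28.2373 kJ

28.2373 kJ


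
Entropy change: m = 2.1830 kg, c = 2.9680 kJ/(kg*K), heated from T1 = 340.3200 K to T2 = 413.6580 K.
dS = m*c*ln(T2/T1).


T2/T1 = 1.2155
ln(T2/T1) = 0.1952
dS = 2.1830 * 2.9680 * 0.1952 = 1.2644 kJ/K

1.2644 kJ/K


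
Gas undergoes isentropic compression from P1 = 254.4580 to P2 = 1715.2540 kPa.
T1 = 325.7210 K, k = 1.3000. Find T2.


(k-1)/k = 0.2308
(P2/P1)^exp = 1.5532
T2 = 325.7210 * 1.5532 = 505.9261 K

505.9261 K


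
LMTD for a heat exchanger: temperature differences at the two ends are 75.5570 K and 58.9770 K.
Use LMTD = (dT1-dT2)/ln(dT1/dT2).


dT1/dT2 = 1.2811
ln(dT1/dT2) = 0.2477
LMTD = 16.5800 / 0.2477 = 66.9251 K

66.9251 K


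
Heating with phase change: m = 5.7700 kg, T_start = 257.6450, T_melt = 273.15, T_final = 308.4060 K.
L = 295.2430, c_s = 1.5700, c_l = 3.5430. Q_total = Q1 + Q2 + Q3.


Q1 (sensible, solid) = 5.7700 * 1.5700 * 15.5050 = 140.4582 kJ
Q2 (latent) = 5.7700 * 295.2430 = 1703.5521 kJ
Q3 (sensible, liquid) = 5.7700 * 3.5430 * 35.2560 = 720.7423 kJ
Q_total = 2564.7526 kJ

2564.7526 kJ


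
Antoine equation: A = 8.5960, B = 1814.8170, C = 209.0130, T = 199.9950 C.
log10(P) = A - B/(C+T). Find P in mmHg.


C+T = 409.0080
B/(C+T) = 4.4371
log10(P) = 8.5960 - 4.4371 = 4.1589
P = 10^4.1589 = 14417.2162 mmHg

14417.2162 mmHg


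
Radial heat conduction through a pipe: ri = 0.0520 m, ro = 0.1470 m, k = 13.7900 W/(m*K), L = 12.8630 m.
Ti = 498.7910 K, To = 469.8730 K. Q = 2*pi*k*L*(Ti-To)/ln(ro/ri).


dT = 28.9180 K
ln(ro/ri) = 1.0392
Q = 2*pi*13.7900*12.8630*28.9180 / 1.0392 = 31014.1706 W

31014.1706 W


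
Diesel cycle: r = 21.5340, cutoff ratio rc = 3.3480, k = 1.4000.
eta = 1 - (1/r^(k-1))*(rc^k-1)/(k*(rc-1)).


r^(k-1) = 3.4139
rc^k = 5.4287
eta = 0.6054 = 60.5357%

60.5357%


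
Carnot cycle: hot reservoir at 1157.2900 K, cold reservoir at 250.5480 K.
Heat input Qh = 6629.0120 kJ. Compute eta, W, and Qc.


eta = 1 - 250.5480/1157.2900 = 0.7835
W = 0.7835 * 6629.0120 = 5193.8612 kJ
Qc = 6629.0120 - 5193.8612 = 1435.1508 kJ

eta = 78.3505%, W = 5193.8612 kJ, Qc = 1435.1508 kJ


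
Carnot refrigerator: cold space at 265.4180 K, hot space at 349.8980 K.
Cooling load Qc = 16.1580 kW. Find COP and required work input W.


COP = 265.4180 / 84.4800 = 3.1418
W = 16.1580 / 3.1418 = 5.1429 kW

COP = 3.1418, W = 5.1429 kW


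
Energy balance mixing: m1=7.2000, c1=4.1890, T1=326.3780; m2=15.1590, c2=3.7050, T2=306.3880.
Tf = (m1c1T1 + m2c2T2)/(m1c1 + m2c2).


num = 27051.8263
den = 86.3249
Tf = 313.3722 K

313.3722 K


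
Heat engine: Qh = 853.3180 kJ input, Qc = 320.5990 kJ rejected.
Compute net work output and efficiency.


W = 853.3180 - 320.5990 = 532.7190 kJ
eta = 532.7190 / 853.3180 = 0.6243 = 62.4291%

W = 532.7190 kJ, eta = 62.4291%


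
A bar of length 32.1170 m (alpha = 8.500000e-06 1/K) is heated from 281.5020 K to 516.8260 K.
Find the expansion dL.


dT = 235.3240 K
dL = 8.500000e-06 * 32.1170 * 235.3240 = 0.064242 m
L_final = 32.181242 m

dL = 0.064242 m


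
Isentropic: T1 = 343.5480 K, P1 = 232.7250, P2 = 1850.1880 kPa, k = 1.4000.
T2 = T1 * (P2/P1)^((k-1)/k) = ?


(k-1)/k = 0.2857
(P2/P1)^exp = 1.8082
T2 = 343.5480 * 1.8082 = 621.2077 K

621.2077 K


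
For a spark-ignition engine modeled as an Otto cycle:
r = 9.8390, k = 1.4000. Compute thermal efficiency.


r^(k-1) = 2.4956
eta = 1 - 1/2.4956 = 0.5993 = 59.9300%

59.9300%


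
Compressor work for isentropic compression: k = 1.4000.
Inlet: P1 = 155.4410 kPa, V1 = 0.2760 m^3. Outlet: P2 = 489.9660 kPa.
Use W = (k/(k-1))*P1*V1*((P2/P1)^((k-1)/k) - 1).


(k-1)/k = 0.2857
(P2/P1)^exp = 1.3882
W = 3.5000 * 155.4410 * 0.2760 * (1.3882 - 1) = 58.2931 kJ

58.2931 kJ


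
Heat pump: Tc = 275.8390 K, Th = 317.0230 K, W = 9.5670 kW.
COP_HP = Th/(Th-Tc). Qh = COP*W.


COP = 317.0230 / 41.1840 = 7.6977
Qh = 7.6977 * 9.5670 = 73.6441 kW

COP = 7.6977, Qh = 73.6441 kW


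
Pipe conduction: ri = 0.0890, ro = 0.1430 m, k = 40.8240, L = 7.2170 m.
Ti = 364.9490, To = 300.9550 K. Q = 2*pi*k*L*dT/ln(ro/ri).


dT = 63.9940 K
ln(ro/ri) = 0.4742
Q = 2*pi*40.8240*7.2170*63.9940 / 0.4742 = 249817.1624 W

249817.1624 W


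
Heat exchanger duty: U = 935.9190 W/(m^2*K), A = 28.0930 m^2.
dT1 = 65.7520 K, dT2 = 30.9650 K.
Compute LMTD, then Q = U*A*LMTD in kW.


LMTD = 46.1959 K
Q = 935.9190 * 28.0930 * 46.1959 = 1214617.7086 W = 1214.6177 kW

1214.6177 kW


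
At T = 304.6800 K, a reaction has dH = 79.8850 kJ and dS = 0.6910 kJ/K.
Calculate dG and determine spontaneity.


T*dS = 304.6800 * 0.6910 = 210.5339 kJ
dG = 79.8850 - 210.5339 = -130.6489 kJ (spontaneous)

dG = -130.6489 kJ, spontaneous


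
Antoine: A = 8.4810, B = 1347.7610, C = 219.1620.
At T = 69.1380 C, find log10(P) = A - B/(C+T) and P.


C+T = 288.3000
B/(C+T) = 4.6749
log10(P) = 8.4810 - 4.6749 = 3.8061
P = 10^3.8061 = 6399.4691 mmHg

6399.4691 mmHg


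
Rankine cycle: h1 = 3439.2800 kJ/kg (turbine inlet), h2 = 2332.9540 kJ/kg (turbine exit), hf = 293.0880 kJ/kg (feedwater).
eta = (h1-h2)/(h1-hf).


W = 1106.3260 kJ/kg
Q_in = 3146.1920 kJ/kg
eta = 0.3516 = 35.1640%

eta = 35.1640%


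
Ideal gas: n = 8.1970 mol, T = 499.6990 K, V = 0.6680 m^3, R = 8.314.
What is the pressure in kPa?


P = nRT/V = 8.1970 * 8.314 * 499.6990 / 0.6680
= 34054.4159 / 0.6680 = 50979.6645 Pa = 50.9797 kPa

50.9797 kPa


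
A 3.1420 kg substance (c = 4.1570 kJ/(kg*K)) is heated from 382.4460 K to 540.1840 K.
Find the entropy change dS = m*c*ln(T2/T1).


T2/T1 = 1.4124
ln(T2/T1) = 0.3453
dS = 3.1420 * 4.1570 * 0.3453 = 4.5104 kJ/K

4.5104 kJ/K


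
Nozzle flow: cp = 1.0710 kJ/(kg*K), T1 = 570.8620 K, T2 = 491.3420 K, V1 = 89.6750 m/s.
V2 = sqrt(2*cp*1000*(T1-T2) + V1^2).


dT = 79.5200 K
2*cp*1000*dT = 170331.8400
V1^2 = 8041.6056
V2 = sqrt(178373.4456) = 422.3428 m/s

422.3428 m/s


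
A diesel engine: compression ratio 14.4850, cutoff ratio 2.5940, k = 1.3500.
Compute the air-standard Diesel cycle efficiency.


r^(k-1) = 2.5487
rc^k = 3.6213
eta = 0.5221 = 52.2068%

52.2068%


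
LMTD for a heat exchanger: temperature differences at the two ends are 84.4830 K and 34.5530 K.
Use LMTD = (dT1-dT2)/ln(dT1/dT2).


dT1/dT2 = 2.4450
ln(dT1/dT2) = 0.8941
LMTD = 49.9300 / 0.8941 = 55.8466 K

55.8466 K


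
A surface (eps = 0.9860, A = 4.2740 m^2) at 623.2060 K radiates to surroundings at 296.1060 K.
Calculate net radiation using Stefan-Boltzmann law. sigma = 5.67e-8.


T^4 = 1.5084e+11
Tsurr^4 = 7.6876e+09
Q = 0.9860 * 5.67e-8 * 4.2740 * 1.4316e+11 = 34206.1145 W

34206.1145 W


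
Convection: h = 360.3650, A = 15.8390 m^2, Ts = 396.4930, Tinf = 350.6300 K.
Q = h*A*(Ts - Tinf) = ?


dT = 45.8630 K
Q = 360.3650 * 15.8390 * 45.8630 = 261777.8053 W

261777.8053 W


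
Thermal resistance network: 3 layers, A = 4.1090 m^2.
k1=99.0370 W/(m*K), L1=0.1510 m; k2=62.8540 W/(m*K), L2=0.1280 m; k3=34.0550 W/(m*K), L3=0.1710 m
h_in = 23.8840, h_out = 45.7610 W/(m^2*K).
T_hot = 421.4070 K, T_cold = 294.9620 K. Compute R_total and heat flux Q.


R_conv_in = 1/(23.8840*4.1090) = 0.0102
R_1 = 0.1510/(99.0370*4.1090) = 0.0004
R_2 = 0.1280/(62.8540*4.1090) = 0.0005
R_3 = 0.1710/(34.0550*4.1090) = 0.0012
R_conv_out = 1/(45.7610*4.1090) = 0.0053
R_total = 0.0176 K/W
Q = 126.4450 / 0.0176 = 7185.7919 W

R_total = 0.0176 K/W, Q = 7185.7919 W


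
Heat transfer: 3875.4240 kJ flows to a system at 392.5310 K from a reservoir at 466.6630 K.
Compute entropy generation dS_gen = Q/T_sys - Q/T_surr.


dS_sys = 3875.4240/392.5310 = 9.8729 kJ/K
dS_surr = -3875.4240/466.6630 = -8.3045 kJ/K
dS_gen = 9.8729 - 8.3045 = 1.5684 kJ/K (irreversible)

dS_gen = 1.5684 kJ/K, irreversible


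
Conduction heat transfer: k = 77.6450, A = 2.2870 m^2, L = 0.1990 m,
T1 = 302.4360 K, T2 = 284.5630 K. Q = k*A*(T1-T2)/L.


dT = 17.8730 K
Q = 77.6450 * 2.2870 * 17.8730 / 0.1990 = 15948.6541 W

15948.6541 W


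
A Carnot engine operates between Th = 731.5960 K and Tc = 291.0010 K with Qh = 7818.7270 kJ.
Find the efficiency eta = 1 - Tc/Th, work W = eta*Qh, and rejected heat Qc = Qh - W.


eta = 1 - 291.0010/731.5960 = 0.6022
W = 0.6022 * 7818.7270 = 4708.7355 kJ
Qc = 7818.7270 - 4708.7355 = 3109.9915 kJ

eta = 60.2238%, W = 4708.7355 kJ, Qc = 3109.9915 kJ


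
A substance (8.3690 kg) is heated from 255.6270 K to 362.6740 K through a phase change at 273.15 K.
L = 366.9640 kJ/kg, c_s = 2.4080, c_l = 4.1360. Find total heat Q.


Q1 (sensible, solid) = 8.3690 * 2.4080 * 17.5230 = 353.1332 kJ
Q2 (latent) = 8.3690 * 366.9640 = 3071.1217 kJ
Q3 (sensible, liquid) = 8.3690 * 4.1360 * 89.5240 = 3098.8002 kJ
Q_total = 6523.0551 kJ

6523.0551 kJ


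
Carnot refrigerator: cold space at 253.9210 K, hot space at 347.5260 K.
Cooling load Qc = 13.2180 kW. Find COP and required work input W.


COP = 253.9210 / 93.6050 = 2.7127
W = 13.2180 / 2.7127 = 4.8727 kW

COP = 2.7127, W = 4.8727 kW


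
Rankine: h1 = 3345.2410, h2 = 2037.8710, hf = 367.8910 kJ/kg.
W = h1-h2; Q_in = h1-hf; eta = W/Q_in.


W = 1307.3700 kJ/kg
Q_in = 2977.3500 kJ/kg
eta = 0.4391 = 43.9105%

eta = 43.9105%


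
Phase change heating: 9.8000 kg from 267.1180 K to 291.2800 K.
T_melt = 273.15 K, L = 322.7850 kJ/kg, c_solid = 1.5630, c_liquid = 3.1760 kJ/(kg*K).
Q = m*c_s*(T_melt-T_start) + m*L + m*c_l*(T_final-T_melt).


Q1 (sensible, solid) = 9.8000 * 1.5630 * 6.0320 = 92.3946 kJ
Q2 (latent) = 9.8000 * 322.7850 = 3163.2930 kJ
Q3 (sensible, liquid) = 9.8000 * 3.1760 * 18.1300 = 564.2926 kJ
Q_total = 3819.9802 kJ

3819.9802 kJ


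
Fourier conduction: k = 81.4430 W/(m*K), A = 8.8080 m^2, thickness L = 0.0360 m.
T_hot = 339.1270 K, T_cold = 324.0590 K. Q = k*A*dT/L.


dT = 15.0680 K
Q = 81.4430 * 8.8080 * 15.0680 / 0.0360 = 300250.8043 W

300250.8043 W


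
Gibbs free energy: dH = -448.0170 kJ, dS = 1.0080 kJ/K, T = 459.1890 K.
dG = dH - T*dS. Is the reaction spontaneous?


T*dS = 459.1890 * 1.0080 = 462.8625 kJ
dG = -448.0170 - 462.8625 = -910.8795 kJ (spontaneous)

dG = -910.8795 kJ, spontaneous


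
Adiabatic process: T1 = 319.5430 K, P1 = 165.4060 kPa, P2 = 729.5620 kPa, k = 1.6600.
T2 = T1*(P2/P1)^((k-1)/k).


(k-1)/k = 0.3976
(P2/P1)^exp = 1.8041
T2 = 319.5430 * 1.8041 = 576.4752 K

576.4752 K


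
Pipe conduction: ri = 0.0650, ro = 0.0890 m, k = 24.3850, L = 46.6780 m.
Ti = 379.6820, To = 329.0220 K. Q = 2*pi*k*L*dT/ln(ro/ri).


dT = 50.6600 K
ln(ro/ri) = 0.3142
Q = 2*pi*24.3850*46.6780*50.6600 / 0.3142 = 1152938.1530 W

1152938.1530 W
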